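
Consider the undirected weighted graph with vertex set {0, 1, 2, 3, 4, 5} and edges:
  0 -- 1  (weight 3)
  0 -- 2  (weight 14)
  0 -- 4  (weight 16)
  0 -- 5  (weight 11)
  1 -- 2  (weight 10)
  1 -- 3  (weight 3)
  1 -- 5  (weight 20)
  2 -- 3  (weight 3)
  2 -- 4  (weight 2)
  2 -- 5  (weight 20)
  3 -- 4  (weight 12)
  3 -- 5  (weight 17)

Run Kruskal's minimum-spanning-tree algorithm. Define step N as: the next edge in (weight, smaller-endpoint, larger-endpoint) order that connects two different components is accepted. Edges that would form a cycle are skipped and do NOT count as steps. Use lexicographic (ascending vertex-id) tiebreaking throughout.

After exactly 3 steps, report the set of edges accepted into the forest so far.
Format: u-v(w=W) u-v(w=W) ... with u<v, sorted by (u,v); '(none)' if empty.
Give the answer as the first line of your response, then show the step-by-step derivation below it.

0-1(w=3) 1-3(w=3) 2-4(w=2)

step 1: add edge 2-4 (w=2); MST = {2-4(w=2)}
step 2: add edge 0-1 (w=3); MST = {0-1(w=3) 2-4(w=2)}
step 3: add edge 1-3 (w=3); MST = {0-1(w=3) 1-3(w=3) 2-4(w=2)}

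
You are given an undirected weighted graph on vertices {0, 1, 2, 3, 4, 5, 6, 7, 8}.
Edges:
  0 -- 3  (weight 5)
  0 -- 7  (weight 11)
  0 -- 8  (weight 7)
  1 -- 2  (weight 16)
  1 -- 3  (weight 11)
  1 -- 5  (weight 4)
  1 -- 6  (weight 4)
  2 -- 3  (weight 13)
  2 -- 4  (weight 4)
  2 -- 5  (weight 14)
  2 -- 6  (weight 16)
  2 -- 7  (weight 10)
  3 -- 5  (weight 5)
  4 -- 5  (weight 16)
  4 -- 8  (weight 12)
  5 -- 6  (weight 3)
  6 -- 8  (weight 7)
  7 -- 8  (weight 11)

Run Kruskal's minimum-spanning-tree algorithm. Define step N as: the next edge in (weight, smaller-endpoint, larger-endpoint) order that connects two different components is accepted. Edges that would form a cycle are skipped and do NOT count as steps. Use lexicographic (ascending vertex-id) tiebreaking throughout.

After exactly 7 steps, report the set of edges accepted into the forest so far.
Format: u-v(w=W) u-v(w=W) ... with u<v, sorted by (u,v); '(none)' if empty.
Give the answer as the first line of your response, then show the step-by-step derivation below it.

0-3(w=5) 0-8(w=7) 1-5(w=4) 2-4(w=4) 2-7(w=10) 3-5(w=5) 5-6(w=3)

step 1: add edge 5-6 (w=3); MST = {5-6(w=3)}
step 2: add edge 1-5 (w=4); MST = {1-5(w=4) 5-6(w=3)}
step 3: add edge 2-4 (w=4); MST = {1-5(w=4) 2-4(w=4) 5-6(w=3)}
step 4: add edge 0-3 (w=5); MST = {0-3(w=5) 1-5(w=4) 2-4(w=4) 5-6(w=3)}
step 5: add edge 3-5 (w=5); MST = {0-3(w=5) 1-5(w=4) 2-4(w=4) 3-5(w=5) 5-6(w=3)}
step 6: add edge 0-8 (w=7); MST = {0-3(w=5) 0-8(w=7) 1-5(w=4) 2-4(w=4) 3-5(w=5) 5-6(w=3)}
step 7: add edge 2-7 (w=10); MST = {0-3(w=5) 0-8(w=7) 1-5(w=4) 2-4(w=4) 2-7(w=10) 3-5(w=5) 5-6(w=3)}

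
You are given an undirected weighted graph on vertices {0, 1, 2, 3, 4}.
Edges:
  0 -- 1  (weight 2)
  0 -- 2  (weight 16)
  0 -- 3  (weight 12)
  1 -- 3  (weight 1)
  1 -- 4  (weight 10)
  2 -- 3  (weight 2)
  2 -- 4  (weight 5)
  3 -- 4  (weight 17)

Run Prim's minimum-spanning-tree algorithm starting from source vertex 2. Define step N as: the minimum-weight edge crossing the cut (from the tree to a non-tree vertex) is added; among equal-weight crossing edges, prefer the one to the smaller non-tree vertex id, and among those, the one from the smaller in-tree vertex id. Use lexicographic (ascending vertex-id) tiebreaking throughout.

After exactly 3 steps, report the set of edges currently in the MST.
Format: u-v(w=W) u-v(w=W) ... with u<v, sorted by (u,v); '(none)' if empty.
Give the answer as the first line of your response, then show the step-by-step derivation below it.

0-1(w=2) 1-3(w=1) 2-3(w=2)

step 1: add edge 2-3 (w=2); MST = {2-3(w=2)}
step 2: add edge 1-3 (w=1); MST = {1-3(w=1) 2-3(w=2)}
step 3: add edge 0-1 (w=2); MST = {0-1(w=2) 1-3(w=1) 2-3(w=2)}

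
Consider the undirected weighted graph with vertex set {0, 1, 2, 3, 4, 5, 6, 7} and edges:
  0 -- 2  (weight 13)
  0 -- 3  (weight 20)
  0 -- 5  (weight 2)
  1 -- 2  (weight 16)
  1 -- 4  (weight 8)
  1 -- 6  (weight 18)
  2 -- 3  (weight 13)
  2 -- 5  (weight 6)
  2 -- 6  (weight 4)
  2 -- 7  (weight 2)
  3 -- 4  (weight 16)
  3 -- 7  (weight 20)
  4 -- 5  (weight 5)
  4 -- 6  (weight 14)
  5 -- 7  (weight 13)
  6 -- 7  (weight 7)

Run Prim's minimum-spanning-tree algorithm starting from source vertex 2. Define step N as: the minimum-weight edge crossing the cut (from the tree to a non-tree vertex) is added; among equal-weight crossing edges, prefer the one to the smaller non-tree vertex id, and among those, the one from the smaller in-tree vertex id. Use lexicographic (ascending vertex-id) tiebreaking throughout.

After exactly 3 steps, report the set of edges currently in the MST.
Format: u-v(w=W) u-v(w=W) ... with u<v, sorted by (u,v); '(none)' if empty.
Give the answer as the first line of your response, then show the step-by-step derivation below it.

2-5(w=6) 2-6(w=4) 2-7(w=2)

step 1: add edge 2-7 (w=2); MST = {2-7(w=2)}
step 2: add edge 2-6 (w=4); MST = {2-6(w=4) 2-7(w=2)}
step 3: add edge 2-5 (w=6); MST = {2-5(w=6) 2-6(w=4) 2-7(w=2)}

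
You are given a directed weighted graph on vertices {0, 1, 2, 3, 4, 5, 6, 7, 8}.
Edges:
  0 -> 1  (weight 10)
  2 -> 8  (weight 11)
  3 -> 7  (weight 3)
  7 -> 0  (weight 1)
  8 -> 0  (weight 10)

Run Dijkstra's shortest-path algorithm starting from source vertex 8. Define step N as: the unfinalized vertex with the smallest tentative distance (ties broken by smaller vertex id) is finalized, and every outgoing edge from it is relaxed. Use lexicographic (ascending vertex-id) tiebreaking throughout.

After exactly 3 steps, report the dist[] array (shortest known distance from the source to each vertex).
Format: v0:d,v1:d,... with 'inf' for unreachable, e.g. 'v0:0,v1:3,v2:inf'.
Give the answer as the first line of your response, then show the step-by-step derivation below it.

v0:10,v1:20,v2:inf,v3:inf,v4:inf,v5:inf,v6:inf,v7:inf,v8:0

step 1: dist = v0:10,v1:inf,v2:inf,v3:inf,v4:inf,v5:inf,v6:inf,v7:inf,v8:0
step 2: dist = v0:10,v1:20,v2:inf,v3:inf,v4:inf,v5:inf,v6:inf,v7:inf,v8:0
step 3: dist = v0:10,v1:20,v2:inf,v3:inf,v4:inf,v5:inf,v6:inf,v7:inf,v8:0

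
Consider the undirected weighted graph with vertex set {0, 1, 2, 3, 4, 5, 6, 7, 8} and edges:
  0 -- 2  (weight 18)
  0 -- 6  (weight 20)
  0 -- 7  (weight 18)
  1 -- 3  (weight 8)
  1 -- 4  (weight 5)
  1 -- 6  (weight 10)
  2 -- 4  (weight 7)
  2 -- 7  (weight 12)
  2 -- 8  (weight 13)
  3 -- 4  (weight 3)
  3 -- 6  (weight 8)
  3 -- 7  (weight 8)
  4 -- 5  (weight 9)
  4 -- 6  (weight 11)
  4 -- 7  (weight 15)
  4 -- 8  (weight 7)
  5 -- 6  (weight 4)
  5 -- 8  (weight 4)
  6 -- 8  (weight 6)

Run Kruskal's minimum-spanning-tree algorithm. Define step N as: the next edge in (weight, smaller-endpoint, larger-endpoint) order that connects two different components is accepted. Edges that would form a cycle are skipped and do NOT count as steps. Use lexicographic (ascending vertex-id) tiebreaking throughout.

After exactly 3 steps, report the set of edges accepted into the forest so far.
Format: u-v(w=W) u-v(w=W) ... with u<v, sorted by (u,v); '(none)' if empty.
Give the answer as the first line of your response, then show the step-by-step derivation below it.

3-4(w=3) 5-6(w=4) 5-8(w=4)

step 1: add edge 3-4 (w=3); MST = {3-4(w=3)}
step 2: add edge 5-6 (w=4); MST = {3-4(w=3) 5-6(w=4)}
step 3: add edge 5-8 (w=4); MST = {3-4(w=3) 5-6(w=4) 5-8(w=4)}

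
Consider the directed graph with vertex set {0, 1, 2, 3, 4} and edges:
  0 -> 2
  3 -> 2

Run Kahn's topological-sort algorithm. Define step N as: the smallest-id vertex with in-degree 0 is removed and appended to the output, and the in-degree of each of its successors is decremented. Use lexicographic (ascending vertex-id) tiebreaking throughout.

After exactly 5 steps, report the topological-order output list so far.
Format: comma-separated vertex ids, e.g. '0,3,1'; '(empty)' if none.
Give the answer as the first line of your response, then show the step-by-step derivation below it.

0,1,3,2,4

step 1: output 0; order=[0]; indeg=(0,0,1,0,0)
step 2: output 1; order=[0,1]; indeg=(0,0,1,0,0)
step 3: output 3; order=[0,1,3]; indeg=(0,0,0,0,0)
step 4: output 2; order=[0,1,3,2]; indeg=(0,0,0,0,0)
step 5: output 4; order=[0,1,3,2,4]; indeg=(0,0,0,0,0)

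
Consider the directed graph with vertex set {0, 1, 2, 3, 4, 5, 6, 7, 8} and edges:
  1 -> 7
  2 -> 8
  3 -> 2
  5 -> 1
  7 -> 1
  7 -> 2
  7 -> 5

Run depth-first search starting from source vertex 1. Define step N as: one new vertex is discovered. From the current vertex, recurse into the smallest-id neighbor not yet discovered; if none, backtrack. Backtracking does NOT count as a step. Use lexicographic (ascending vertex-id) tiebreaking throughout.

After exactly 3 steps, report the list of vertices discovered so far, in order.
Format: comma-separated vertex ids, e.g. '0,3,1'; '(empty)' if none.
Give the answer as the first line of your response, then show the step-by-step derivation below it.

1,7,2

step 1: discover 1; path=1; order=1
step 2: discover 7; path=1>7; order=1,7
step 3: discover 2; path=1>7>2; order=1,7,2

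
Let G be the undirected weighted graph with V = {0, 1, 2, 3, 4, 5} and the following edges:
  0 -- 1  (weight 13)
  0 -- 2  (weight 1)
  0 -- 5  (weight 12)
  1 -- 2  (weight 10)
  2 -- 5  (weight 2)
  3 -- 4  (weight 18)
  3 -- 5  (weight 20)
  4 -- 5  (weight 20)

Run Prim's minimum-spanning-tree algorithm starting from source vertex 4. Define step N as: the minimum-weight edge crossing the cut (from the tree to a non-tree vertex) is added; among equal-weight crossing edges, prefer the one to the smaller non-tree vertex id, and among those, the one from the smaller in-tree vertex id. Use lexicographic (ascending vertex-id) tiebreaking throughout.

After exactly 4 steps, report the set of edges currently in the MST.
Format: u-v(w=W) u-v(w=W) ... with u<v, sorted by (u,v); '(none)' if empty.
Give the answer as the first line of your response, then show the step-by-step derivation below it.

0-2(w=1) 2-5(w=2) 3-4(w=18) 3-5(w=20)

step 1: add edge 3-4 (w=18); MST = {3-4(w=18)}
step 2: add edge 3-5 (w=20); MST = {3-4(w=18) 3-5(w=20)}
step 3: add edge 2-5 (w=2); MST = {2-5(w=2) 3-4(w=18) 3-5(w=20)}
step 4: add edge 0-2 (w=1); MST = {0-2(w=1) 2-5(w=2) 3-4(w=18) 3-5(w=20)}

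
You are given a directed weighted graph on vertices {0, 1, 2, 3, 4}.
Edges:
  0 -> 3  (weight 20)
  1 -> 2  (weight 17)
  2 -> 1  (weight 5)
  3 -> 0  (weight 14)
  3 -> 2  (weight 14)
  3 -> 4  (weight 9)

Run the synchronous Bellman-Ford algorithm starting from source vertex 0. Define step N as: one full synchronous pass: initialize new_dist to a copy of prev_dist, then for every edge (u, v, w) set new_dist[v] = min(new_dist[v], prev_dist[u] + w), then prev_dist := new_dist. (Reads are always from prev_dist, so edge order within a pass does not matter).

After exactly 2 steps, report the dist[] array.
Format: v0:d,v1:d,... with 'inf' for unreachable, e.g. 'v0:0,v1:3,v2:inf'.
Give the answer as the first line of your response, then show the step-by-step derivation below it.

v0:0,v1:inf,v2:34,v3:20,v4:29

step 1: dist = v0:0,v1:inf,v2:inf,v3:20,v4:inf
step 2: dist = v0:0,v1:inf,v2:34,v3:20,v4:29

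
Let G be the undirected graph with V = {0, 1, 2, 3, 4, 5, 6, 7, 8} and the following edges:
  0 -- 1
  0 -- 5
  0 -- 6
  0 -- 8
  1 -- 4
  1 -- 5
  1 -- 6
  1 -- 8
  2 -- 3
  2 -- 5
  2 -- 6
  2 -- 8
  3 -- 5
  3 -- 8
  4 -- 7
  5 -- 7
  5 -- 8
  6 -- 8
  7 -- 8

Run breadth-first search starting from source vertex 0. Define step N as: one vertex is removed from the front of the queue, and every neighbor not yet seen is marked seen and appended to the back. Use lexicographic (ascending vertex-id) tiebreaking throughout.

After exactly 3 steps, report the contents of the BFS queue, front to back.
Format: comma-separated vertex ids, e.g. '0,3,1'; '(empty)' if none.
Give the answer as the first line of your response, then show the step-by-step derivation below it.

6,8,4,2,3,7

step 1: dequeue 0; queue=[1,5,6,8]; order=0
step 2: dequeue 1; queue=[5,6,8,4]; order=0,1
step 3: dequeue 5; queue=[6,8,4,2,3,7]; order=0,1,5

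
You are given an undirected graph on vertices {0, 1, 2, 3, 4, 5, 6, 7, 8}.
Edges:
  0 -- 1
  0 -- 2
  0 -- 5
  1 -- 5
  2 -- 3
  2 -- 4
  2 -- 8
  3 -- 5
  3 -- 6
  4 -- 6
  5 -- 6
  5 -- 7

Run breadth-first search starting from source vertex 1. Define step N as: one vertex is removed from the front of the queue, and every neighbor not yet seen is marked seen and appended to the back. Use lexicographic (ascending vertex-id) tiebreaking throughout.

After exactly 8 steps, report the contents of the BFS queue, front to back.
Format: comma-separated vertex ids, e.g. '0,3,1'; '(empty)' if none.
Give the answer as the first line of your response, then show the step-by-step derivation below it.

8

step 1: dequeue 1; queue=[0,5]; order=1
step 2: dequeue 0; queue=[5,2]; order=1,0
step 3: dequeue 5; queue=[2,3,6,7]; order=1,0,5
step 4: dequeue 2; queue=[3,6,7,4,8]; order=1,0,5,2
step 5: dequeue 3; queue=[6,7,4,8]; order=1,0,5,2,3
step 6: dequeue 6; queue=[7,4,8]; order=1,0,5,2,3,6
step 7: dequeue 7; queue=[4,8]; order=1,0,5,2,3,6,7
step 8: dequeue 4; queue=[8]; order=1,0,5,2,3,6,7,4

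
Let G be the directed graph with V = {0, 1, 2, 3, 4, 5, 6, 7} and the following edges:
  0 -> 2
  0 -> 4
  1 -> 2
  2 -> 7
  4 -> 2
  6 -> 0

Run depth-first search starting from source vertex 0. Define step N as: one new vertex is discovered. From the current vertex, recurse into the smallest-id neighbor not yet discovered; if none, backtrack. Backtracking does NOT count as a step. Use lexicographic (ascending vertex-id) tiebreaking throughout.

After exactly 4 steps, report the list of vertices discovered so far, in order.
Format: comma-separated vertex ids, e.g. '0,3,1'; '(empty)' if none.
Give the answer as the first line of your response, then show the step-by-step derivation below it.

0,2,7,4

step 1: discover 0; path=0; order=0
step 2: discover 2; path=0>2; order=0,2
step 3: discover 7; path=0>2>7; order=0,2,7
step 4: discover 4; path=0>4; order=0,2,7,4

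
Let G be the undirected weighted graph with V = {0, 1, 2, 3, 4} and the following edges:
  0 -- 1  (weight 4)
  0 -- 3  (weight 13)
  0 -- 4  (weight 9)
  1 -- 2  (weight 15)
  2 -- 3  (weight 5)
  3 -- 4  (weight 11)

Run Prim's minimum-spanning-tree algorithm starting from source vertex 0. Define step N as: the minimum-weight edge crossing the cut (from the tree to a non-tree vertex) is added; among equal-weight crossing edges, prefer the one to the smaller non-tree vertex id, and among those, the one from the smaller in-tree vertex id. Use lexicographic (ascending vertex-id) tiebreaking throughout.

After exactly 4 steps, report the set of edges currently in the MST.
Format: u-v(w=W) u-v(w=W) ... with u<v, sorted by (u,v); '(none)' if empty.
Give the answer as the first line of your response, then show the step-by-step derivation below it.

0-1(w=4) 0-4(w=9) 2-3(w=5) 3-4(w=11)

step 1: add edge 0-1 (w=4); MST = {0-1(w=4)}
step 2: add edge 0-4 (w=9); MST = {0-1(w=4) 0-4(w=9)}
step 3: add edge 3-4 (w=11); MST = {0-1(w=4) 0-4(w=9) 3-4(w=11)}
step 4: add edge 2-3 (w=5); MST = {0-1(w=4) 0-4(w=9) 2-3(w=5) 3-4(w=11)}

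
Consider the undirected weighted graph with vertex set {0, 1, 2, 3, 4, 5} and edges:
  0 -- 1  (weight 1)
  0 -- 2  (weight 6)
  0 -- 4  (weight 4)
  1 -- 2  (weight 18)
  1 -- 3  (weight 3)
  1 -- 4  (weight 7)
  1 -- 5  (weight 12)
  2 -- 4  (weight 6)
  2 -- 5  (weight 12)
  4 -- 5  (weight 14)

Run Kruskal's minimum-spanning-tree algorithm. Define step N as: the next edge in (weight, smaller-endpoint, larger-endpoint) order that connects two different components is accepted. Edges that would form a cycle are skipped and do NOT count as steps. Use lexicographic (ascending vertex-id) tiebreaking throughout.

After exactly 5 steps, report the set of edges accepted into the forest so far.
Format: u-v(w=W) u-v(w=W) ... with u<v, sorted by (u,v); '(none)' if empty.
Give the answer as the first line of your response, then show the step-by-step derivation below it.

0-1(w=1) 0-2(w=6) 0-4(w=4) 1-3(w=3) 1-5(w=12)

step 1: add edge 0-1 (w=1); MST = {0-1(w=1)}
step 2: add edge 1-3 (w=3); MST = {0-1(w=1) 1-3(w=3)}
step 3: add edge 0-4 (w=4); MST = {0-1(w=1) 0-4(w=4) 1-3(w=3)}
step 4: add edge 0-2 (w=6); MST = {0-1(w=1) 0-2(w=6) 0-4(w=4) 1-3(w=3)}
step 5: add edge 1-5 (w=12); MST = {0-1(w=1) 0-2(w=6) 0-4(w=4) 1-3(w=3) 1-5(w=12)}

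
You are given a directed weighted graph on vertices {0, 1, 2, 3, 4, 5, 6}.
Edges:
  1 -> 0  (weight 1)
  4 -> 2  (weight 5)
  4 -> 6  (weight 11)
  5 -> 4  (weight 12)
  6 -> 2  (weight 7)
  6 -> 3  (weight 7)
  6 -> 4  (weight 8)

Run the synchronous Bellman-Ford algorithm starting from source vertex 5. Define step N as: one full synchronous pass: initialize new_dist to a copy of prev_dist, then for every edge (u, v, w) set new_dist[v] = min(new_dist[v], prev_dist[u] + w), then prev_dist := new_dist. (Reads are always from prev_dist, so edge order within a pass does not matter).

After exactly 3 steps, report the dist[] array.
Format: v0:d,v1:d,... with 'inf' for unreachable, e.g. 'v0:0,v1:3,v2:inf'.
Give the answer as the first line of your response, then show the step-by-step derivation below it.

v0:inf,v1:inf,v2:17,v3:30,v4:12,v5:0,v6:23

step 1: dist = v0:inf,v1:inf,v2:inf,v3:inf,v4:12,v5:0,v6:inf
step 2: dist = v0:inf,v1:inf,v2:17,v3:inf,v4:12,v5:0,v6:23
step 3: dist = v0:inf,v1:inf,v2:17,v3:30,v4:12,v5:0,v6:23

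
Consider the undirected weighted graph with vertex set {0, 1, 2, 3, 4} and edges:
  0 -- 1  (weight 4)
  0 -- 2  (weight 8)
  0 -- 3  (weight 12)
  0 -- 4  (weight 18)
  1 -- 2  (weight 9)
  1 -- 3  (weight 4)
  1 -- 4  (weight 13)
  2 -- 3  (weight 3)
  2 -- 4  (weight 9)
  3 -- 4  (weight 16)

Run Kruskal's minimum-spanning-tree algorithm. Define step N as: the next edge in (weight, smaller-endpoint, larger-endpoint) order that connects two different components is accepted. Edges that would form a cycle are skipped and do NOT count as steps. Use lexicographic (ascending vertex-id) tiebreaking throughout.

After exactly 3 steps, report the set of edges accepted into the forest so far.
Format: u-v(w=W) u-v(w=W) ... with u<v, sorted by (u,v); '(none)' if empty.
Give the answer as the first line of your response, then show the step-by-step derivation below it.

0-1(w=4) 1-3(w=4) 2-3(w=3)

step 1: add edge 2-3 (w=3); MST = {2-3(w=3)}
step 2: add edge 0-1 (w=4); MST = {0-1(w=4) 2-3(w=3)}
step 3: add edge 1-3 (w=4); MST = {0-1(w=4) 1-3(w=4) 2-3(w=3)}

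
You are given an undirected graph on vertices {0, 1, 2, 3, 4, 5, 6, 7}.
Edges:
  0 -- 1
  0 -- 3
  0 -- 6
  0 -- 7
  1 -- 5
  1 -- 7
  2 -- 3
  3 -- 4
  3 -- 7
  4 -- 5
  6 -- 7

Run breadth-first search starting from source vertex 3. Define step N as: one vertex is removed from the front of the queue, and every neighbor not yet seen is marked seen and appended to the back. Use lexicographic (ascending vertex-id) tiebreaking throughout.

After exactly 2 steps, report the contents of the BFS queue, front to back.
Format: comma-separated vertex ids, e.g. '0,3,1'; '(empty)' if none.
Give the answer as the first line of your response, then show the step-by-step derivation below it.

2,4,7,1,6

step 1: dequeue 3; queue=[0,2,4,7]; order=3
step 2: dequeue 0; queue=[2,4,7,1,6]; order=3,0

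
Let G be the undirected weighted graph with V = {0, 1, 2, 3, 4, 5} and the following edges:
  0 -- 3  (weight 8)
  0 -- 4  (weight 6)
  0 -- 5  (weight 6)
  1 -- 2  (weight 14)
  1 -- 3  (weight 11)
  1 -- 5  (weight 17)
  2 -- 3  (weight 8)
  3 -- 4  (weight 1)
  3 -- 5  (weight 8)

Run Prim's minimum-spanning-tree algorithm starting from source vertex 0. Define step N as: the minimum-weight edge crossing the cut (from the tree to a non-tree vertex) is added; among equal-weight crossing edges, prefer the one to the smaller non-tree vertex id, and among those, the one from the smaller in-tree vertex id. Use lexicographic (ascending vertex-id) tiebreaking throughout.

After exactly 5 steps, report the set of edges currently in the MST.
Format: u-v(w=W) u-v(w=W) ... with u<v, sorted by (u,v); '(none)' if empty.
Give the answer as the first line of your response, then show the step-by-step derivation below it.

0-4(w=6) 0-5(w=6) 1-3(w=11) 2-3(w=8) 3-4(w=1)

step 1: add edge 0-4 (w=6); MST = {0-4(w=6)}
step 2: add edge 3-4 (w=1); MST = {0-4(w=6) 3-4(w=1)}
step 3: add edge 0-5 (w=6); MST = {0-4(w=6) 0-5(w=6) 3-4(w=1)}
step 4: add edge 2-3 (w=8); MST = {0-4(w=6) 0-5(w=6) 2-3(w=8) 3-4(w=1)}
step 5: add edge 1-3 (w=11); MST = {0-4(w=6) 0-5(w=6) 1-3(w=11) 2-3(w=8) 3-4(w=1)}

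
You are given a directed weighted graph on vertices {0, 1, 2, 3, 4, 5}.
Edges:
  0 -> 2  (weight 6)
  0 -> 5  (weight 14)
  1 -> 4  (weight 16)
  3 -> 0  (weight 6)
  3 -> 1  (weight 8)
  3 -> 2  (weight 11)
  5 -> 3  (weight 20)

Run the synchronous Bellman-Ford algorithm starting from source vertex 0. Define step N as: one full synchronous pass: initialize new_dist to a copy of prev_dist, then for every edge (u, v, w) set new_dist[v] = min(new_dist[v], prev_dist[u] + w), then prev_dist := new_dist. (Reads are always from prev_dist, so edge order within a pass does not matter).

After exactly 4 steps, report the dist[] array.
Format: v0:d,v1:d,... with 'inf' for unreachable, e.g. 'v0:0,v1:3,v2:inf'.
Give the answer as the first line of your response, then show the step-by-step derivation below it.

v0:0,v1:42,v2:6,v3:34,v4:58,v5:14

step 1: dist = v0:0,v1:inf,v2:6,v3:inf,v4:inf,v5:14
step 2: dist = v0:0,v1:inf,v2:6,v3:34,v4:inf,v5:14
step 3: dist = v0:0,v1:42,v2:6,v3:34,v4:inf,v5:14
step 4: dist = v0:0,v1:42,v2:6,v3:34,v4:58,v5:14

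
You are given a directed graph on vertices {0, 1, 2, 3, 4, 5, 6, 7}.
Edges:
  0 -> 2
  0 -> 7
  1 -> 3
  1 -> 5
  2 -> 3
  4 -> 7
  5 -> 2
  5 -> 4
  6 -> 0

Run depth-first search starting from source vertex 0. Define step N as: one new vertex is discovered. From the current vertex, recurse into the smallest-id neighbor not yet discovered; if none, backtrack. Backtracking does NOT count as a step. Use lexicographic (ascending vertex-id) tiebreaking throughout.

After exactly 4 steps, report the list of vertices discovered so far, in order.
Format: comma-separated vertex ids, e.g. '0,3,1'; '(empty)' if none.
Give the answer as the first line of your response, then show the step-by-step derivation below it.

0,2,3,7

step 1: discover 0; path=0; order=0
step 2: discover 2; path=0>2; order=0,2
step 3: discover 3; path=0>2>3; order=0,2,3
step 4: discover 7; path=0>7; order=0,2,3,7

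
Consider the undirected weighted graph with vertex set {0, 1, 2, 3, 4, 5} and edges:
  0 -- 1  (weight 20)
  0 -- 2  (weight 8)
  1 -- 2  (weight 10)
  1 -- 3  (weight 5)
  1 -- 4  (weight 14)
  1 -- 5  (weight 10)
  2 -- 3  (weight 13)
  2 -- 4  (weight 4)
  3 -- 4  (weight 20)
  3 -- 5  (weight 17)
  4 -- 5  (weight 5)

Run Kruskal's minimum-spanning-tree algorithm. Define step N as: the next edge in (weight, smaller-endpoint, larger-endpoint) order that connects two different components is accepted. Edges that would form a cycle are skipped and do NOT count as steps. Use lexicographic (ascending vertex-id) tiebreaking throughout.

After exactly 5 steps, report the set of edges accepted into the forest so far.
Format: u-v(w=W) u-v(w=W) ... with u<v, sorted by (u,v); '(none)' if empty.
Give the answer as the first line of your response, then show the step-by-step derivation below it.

0-2(w=8) 1-2(w=10) 1-3(w=5) 2-4(w=4) 4-5(w=5)

step 1: add edge 2-4 (w=4); MST = {2-4(w=4)}
step 2: add edge 1-3 (w=5); MST = {1-3(w=5) 2-4(w=4)}
step 3: add edge 4-5 (w=5); MST = {1-3(w=5) 2-4(w=4) 4-5(w=5)}
step 4: add edge 0-2 (w=8); MST = {0-2(w=8) 1-3(w=5) 2-4(w=4) 4-5(w=5)}
step 5: add edge 1-2 (w=10); MST = {0-2(w=8) 1-2(w=10) 1-3(w=5) 2-4(w=4) 4-5(w=5)}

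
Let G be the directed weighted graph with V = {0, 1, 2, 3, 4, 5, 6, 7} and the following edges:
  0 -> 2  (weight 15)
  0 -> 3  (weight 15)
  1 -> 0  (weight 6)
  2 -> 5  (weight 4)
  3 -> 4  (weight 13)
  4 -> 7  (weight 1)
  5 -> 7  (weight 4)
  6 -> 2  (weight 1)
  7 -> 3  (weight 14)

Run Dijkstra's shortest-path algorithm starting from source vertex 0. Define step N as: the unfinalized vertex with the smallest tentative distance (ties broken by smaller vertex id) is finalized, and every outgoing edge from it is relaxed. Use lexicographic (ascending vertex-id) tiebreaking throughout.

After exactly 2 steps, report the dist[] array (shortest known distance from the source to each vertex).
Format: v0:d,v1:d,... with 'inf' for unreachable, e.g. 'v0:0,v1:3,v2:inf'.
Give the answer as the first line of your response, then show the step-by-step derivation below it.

v0:0,v1:inf,v2:15,v3:15,v4:inf,v5:19,v6:inf,v7:inf

step 1: dist = v0:0,v1:inf,v2:15,v3:15,v4:inf,v5:inf,v6:inf,v7:inf
step 2: dist = v0:0,v1:inf,v2:15,v3:15,v4:inf,v5:19,v6:inf,v7:inf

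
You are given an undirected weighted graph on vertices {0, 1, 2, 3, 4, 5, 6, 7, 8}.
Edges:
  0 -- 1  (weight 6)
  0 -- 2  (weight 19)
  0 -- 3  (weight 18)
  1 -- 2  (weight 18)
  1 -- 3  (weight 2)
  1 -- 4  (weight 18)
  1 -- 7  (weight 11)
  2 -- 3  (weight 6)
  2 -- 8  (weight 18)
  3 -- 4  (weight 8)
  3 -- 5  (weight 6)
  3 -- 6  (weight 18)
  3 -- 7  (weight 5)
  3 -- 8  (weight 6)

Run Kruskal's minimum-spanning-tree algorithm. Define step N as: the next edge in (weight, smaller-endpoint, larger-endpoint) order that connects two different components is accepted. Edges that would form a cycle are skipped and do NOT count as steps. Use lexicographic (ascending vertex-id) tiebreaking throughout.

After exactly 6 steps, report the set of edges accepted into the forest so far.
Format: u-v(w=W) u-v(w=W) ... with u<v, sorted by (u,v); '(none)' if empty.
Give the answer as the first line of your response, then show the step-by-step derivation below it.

0-1(w=6) 1-3(w=2) 2-3(w=6) 3-5(w=6) 3-7(w=5) 3-8(w=6)

step 1: add edge 1-3 (w=2); MST = {1-3(w=2)}
step 2: add edge 3-7 (w=5); MST = {1-3(w=2) 3-7(w=5)}
step 3: add edge 0-1 (w=6); MST = {0-1(w=6) 1-3(w=2) 3-7(w=5)}
step 4: add edge 2-3 (w=6); MST = {0-1(w=6) 1-3(w=2) 2-3(w=6) 3-7(w=5)}
step 5: add edge 3-5 (w=6); MST = {0-1(w=6) 1-3(w=2) 2-3(w=6) 3-5(w=6) 3-7(w=5)}
step 6: add edge 3-8 (w=6); MST = {0-1(w=6) 1-3(w=2) 2-3(w=6) 3-5(w=6) 3-7(w=5) 3-8(w=6)}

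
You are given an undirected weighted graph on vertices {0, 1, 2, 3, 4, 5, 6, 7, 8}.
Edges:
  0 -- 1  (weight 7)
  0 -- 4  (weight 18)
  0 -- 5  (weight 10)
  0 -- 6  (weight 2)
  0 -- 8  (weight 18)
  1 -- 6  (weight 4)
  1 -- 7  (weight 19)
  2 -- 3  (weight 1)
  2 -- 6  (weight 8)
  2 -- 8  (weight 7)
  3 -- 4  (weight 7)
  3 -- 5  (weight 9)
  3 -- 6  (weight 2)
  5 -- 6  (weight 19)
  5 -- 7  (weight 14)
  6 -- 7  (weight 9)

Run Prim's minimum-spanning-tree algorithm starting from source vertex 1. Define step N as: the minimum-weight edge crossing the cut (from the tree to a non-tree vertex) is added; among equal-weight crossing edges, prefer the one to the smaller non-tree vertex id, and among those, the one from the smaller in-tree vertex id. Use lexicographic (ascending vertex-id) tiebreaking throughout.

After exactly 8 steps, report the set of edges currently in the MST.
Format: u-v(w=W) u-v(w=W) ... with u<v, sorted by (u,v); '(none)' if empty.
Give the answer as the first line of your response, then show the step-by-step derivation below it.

0-6(w=2) 1-6(w=4) 2-3(w=1) 2-8(w=7) 3-4(w=7) 3-5(w=9) 3-6(w=2) 6-7(w=9)

step 1: add edge 1-6 (w=4); MST = {1-6(w=4)}
step 2: add edge 0-6 (w=2); MST = {0-6(w=2) 1-6(w=4)}
step 3: add edge 3-6 (w=2); MST = {0-6(w=2) 1-6(w=4) 3-6(w=2)}
step 4: add edge 2-3 (w=1); MST = {0-6(w=2) 1-6(w=4) 2-3(w=1) 3-6(w=2)}
step 5: add edge 3-4 (w=7); MST = {0-6(w=2) 1-6(w=4) 2-3(w=1) 3-4(w=7) 3-6(w=2)}
step 6: add edge 2-8 (w=7); MST = {0-6(w=2) 1-6(w=4) 2-3(w=1) 2-8(w=7) 3-4(w=7) 3-6(w=2)}
step 7: add edge 3-5 (w=9); MST = {0-6(w=2) 1-6(w=4) 2-3(w=1) 2-8(w=7) 3-4(w=7) 3-5(w=9) 3-6(w=2)}
step 8: add edge 6-7 (w=9); MST = {0-6(w=2) 1-6(w=4) 2-3(w=1) 2-8(w=7) 3-4(w=7) 3-5(w=9) 3-6(w=2) 6-7(w=9)}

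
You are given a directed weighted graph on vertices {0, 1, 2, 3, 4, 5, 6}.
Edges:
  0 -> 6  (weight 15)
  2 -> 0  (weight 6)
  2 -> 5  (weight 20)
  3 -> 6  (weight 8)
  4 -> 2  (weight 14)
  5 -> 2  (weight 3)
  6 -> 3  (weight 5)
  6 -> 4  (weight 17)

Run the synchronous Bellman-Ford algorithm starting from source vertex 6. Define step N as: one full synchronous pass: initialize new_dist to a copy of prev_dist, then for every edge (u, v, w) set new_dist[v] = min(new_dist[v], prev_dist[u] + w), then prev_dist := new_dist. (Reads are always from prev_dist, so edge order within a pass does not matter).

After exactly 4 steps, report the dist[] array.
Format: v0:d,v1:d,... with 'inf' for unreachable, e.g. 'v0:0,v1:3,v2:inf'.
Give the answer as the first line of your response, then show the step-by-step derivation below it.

v0:37,v1:inf,v2:31,v3:5,v4:17,v5:51,v6:0

step 1: dist = v0:inf,v1:inf,v2:inf,v3:5,v4:17,v5:inf,v6:0
step 2: dist = v0:inf,v1:inf,v2:31,v3:5,v4:17,v5:inf,v6:0
step 3: dist = v0:37,v1:inf,v2:31,v3:5,v4:17,v5:51,v6:0
step 4: dist = v0:37,v1:inf,v2:31,v3:5,v4:17,v5:51,v6:0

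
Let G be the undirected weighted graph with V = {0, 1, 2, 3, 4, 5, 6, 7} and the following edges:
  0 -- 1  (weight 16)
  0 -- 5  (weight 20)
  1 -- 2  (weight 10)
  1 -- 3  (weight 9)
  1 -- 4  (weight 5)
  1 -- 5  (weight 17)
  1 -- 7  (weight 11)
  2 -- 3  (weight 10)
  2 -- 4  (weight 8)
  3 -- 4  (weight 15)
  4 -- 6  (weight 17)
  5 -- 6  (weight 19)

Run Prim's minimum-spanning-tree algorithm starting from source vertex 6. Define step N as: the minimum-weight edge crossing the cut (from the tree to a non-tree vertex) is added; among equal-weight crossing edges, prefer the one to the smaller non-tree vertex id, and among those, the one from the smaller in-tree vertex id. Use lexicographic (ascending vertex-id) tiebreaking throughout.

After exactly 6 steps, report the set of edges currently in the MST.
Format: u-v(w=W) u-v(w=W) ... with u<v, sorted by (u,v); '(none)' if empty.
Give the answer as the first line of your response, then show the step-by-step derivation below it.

0-1(w=16) 1-3(w=9) 1-4(w=5) 1-7(w=11) 2-4(w=8) 4-6(w=17)

step 1: add edge 4-6 (w=17); MST = {4-6(w=17)}
step 2: add edge 1-4 (w=5); MST = {1-4(w=5) 4-6(w=17)}
step 3: add edge 2-4 (w=8); MST = {1-4(w=5) 2-4(w=8) 4-6(w=17)}
step 4: add edge 1-3 (w=9); MST = {1-3(w=9) 1-4(w=5) 2-4(w=8) 4-6(w=17)}
step 5: add edge 1-7 (w=11); MST = {1-3(w=9) 1-4(w=5) 1-7(w=11) 2-4(w=8) 4-6(w=17)}
step 6: add edge 0-1 (w=16); MST = {0-1(w=16) 1-3(w=9) 1-4(w=5) 1-7(w=11) 2-4(w=8) 4-6(w=17)}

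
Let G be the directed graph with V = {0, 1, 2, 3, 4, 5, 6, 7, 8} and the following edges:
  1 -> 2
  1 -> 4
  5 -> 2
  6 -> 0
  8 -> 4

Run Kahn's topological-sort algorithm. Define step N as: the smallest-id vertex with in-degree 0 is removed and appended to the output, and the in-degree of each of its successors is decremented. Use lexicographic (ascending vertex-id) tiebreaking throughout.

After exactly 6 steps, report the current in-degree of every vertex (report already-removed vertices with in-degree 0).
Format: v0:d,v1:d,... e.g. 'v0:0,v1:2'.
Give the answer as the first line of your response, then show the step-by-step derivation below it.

v0:0,v1:0,v2:0,v3:0,v4:1,v5:0,v6:0,v7:0,v8:0

step 1: output 1; order=[1]; indeg=(1,0,1,0,1,0,0,0,0)
step 2: output 3; order=[1,3]; indeg=(1,0,1,0,1,0,0,0,0)
step 3: output 5; order=[1,3,5]; indeg=(1,0,0,0,1,0,0,0,0)
step 4: output 2; order=[1,3,5,2]; indeg=(1,0,0,0,1,0,0,0,0)
step 5: output 6; order=[1,3,5,2,6]; indeg=(0,0,0,0,1,0,0,0,0)
step 6: output 0; order=[1,3,5,2,6,0]; indeg=(0,0,0,0,1,0,0,0,0)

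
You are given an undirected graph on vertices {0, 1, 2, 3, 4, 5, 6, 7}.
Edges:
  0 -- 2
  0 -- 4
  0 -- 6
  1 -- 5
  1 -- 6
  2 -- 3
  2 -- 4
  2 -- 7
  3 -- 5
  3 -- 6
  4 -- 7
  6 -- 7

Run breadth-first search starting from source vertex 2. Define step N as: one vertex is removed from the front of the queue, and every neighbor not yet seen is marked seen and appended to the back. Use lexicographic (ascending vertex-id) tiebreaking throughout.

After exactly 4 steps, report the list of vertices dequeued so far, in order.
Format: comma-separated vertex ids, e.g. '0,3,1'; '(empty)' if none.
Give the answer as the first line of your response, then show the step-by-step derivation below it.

2,0,3,4

step 1: dequeue 2; queue=[0,3,4,7]; order=2
step 2: dequeue 0; queue=[3,4,7,6]; order=2,0
step 3: dequeue 3; queue=[4,7,6,5]; order=2,0,3
step 4: dequeue 4; queue=[7,6,5]; order=2,0,3,4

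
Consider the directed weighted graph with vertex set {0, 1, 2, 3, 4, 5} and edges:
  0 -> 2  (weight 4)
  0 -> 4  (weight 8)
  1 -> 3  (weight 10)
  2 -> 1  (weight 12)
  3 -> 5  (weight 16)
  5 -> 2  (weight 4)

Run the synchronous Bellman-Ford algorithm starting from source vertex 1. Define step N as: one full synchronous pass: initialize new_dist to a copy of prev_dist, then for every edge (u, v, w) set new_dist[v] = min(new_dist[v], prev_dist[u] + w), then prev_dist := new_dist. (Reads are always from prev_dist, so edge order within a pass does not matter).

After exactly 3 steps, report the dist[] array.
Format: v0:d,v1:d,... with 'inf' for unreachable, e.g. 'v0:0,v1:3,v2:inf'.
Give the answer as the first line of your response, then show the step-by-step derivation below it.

v0:inf,v1:0,v2:30,v3:10,v4:inf,v5:26

step 1: dist = v0:inf,v1:0,v2:inf,v3:10,v4:inf,v5:inf
step 2: dist = v0:inf,v1:0,v2:inf,v3:10,v4:inf,v5:26
step 3: dist = v0:inf,v1:0,v2:30,v3:10,v4:inf,v5:26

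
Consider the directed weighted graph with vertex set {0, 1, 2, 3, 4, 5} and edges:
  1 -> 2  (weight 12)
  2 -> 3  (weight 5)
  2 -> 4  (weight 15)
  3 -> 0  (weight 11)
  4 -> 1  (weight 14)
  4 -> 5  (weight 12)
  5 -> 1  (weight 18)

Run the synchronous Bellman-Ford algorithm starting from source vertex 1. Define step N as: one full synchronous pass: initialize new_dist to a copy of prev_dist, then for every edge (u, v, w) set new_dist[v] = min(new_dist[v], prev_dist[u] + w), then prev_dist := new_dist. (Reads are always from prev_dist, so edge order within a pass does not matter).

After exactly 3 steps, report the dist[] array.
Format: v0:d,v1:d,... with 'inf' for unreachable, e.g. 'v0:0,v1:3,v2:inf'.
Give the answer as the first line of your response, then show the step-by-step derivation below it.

v0:28,v1:0,v2:12,v3:17,v4:27,v5:39

step 1: dist = v0:inf,v1:0,v2:12,v3:inf,v4:inf,v5:inf
step 2: dist = v0:inf,v1:0,v2:12,v3:17,v4:27,v5:inf
step 3: dist = v0:28,v1:0,v2:12,v3:17,v4:27,v5:39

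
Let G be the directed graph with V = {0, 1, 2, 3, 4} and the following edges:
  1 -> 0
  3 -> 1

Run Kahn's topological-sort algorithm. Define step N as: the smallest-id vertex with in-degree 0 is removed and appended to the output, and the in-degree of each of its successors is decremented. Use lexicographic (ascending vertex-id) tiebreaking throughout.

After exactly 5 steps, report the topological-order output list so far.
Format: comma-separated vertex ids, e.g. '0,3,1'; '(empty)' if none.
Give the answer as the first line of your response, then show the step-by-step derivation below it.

2,3,1,0,4

step 1: output 2; order=[2]; indeg=(1,1,0,0,0)
step 2: output 3; order=[2,3]; indeg=(1,0,0,0,0)
step 3: output 1; order=[2,3,1]; indeg=(0,0,0,0,0)
step 4: output 0; order=[2,3,1,0]; indeg=(0,0,0,0,0)
step 5: output 4; order=[2,3,1,0,4]; indeg=(0,0,0,0,0)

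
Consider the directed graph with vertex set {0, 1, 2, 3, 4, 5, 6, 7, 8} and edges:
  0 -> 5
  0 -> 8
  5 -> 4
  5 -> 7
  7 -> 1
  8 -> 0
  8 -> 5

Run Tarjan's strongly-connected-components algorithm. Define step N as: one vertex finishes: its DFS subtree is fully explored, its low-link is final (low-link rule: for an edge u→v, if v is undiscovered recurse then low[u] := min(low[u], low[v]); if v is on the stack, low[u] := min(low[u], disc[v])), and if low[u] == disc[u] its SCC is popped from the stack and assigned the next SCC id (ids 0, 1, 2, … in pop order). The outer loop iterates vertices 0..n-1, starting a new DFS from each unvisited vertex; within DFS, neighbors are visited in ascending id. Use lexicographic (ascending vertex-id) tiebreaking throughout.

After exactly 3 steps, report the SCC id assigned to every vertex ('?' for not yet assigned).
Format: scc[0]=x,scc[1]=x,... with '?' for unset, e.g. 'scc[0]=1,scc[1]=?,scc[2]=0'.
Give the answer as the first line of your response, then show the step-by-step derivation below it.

scc[0]=?,scc[1]=1,scc[2]=?,scc[3]=?,scc[4]=0,scc[5]=?,scc[6]=?,scc[7]=2,scc[8]=?

step 1: low=(low[0]=0,low[1]=?,low[2]=?,low[3]=?,low[4]=2,low[5]=1,low[6]=?,low[7]=?,low[8]=?); scc=(scc[0]=?,scc[1]=?,scc[2]=?,scc[3]=?,scc[4]=0,scc[5]=?,scc[6]=?,scc[7]=?,scc[8]=?)
step 2: low=(low[0]=0,low[1]=4,low[2]=?,low[3]=?,low[4]=2,low[5]=1,low[6]=?,low[7]=3,low[8]=?); scc=(scc[0]=?,scc[1]=1,scc[2]=?,scc[3]=?,scc[4]=0,scc[5]=?,scc[6]=?,scc[7]=?,scc[8]=?)
step 3: low=(low[0]=0,low[1]=4,low[2]=?,low[3]=?,low[4]=2,low[5]=1,low[6]=?,low[7]=3,low[8]=?); scc=(scc[0]=?,scc[1]=1,scc[2]=?,scc[3]=?,scc[4]=0,scc[5]=?,scc[6]=?,scc[7]=2,scc[8]=?)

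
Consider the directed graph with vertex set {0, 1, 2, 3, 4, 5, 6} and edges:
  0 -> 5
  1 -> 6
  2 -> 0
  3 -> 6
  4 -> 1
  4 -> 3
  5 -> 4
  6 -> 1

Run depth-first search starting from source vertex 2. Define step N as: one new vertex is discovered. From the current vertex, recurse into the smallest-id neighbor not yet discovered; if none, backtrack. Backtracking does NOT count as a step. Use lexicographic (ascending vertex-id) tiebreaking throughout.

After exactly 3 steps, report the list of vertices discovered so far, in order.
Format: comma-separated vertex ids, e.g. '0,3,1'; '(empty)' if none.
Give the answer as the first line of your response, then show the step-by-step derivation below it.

2,0,5

step 1: discover 2; path=2; order=2
step 2: discover 0; path=2>0; order=2,0
step 3: discover 5; path=2>0>5; order=2,0,5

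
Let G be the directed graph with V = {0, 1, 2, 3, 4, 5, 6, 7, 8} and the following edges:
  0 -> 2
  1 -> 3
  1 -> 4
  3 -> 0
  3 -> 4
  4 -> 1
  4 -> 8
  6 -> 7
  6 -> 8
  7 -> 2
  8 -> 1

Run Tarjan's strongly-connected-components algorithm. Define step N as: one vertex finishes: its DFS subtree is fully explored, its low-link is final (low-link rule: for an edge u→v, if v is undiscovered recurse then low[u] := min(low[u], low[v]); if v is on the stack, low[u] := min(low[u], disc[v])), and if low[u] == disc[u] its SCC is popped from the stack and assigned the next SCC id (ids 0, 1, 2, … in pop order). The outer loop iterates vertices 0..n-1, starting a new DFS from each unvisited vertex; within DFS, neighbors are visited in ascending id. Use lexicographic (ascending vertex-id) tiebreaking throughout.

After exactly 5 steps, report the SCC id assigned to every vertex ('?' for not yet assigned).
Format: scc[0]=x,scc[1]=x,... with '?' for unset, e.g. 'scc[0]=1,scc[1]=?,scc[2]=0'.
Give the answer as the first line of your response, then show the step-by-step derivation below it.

scc[0]=1,scc[1]=?,scc[2]=0,scc[3]=?,scc[4]=?,scc[5]=?,scc[6]=?,scc[7]=?,scc[8]=?

step 1: low=(low[0]=0,low[1]=?,low[2]=1,low[3]=?,low[4]=?,low[5]=?,low[6]=?,low[7]=?,low[8]=?); scc=(scc[0]=?,scc[1]=?,scc[2]=0,scc[3]=?,scc[4]=?,scc[5]=?,scc[6]=?,scc[7]=?,scc[8]=?)
step 2: low=(low[0]=0,low[1]=?,low[2]=1,low[3]=?,low[4]=?,low[5]=?,low[6]=?,low[7]=?,low[8]=?); scc=(scc[0]=1,scc[1]=?,scc[2]=0,scc[3]=?,scc[4]=?,scc[5]=?,scc[6]=?,scc[7]=?,scc[8]=?)
step 3: low=(low[0]=0,low[1]=2,low[2]=1,low[3]=3,low[4]=2,low[5]=?,low[6]=?,low[7]=?,low[8]=2); scc=(scc[0]=1,scc[1]=?,scc[2]=0,scc[3]=?,scc[4]=?,scc[5]=?,scc[6]=?,scc[7]=?,scc[8]=?)
step 4: low=(low[0]=0,low[1]=2,low[2]=1,low[3]=3,low[4]=2,low[5]=?,low[6]=?,low[7]=?,low[8]=2); scc=(scc[0]=1,scc[1]=?,scc[2]=0,scc[3]=?,scc[4]=?,scc[5]=?,scc[6]=?,scc[7]=?,scc[8]=?)
step 5: low=(low[0]=0,low[1]=2,low[2]=1,low[3]=2,low[4]=2,low[5]=?,low[6]=?,low[7]=?,low[8]=2); scc=(scc[0]=1,scc[1]=?,scc[2]=0,scc[3]=?,scc[4]=?,scc[5]=?,scc[6]=?,scc[7]=?,scc[8]=?)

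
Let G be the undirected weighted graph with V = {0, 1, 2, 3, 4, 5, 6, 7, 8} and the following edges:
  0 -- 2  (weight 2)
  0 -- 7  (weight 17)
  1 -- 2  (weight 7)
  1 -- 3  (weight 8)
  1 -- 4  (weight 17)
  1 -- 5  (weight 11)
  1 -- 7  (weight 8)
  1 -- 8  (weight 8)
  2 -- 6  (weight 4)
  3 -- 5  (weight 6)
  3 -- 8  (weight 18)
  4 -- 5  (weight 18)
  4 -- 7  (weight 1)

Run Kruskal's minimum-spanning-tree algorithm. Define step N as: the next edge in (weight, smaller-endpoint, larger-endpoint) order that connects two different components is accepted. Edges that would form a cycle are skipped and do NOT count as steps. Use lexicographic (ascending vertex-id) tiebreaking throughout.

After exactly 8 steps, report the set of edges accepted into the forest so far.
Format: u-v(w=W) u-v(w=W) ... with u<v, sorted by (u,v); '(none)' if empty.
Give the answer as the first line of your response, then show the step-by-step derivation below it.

0-2(w=2) 1-2(w=7) 1-3(w=8) 1-7(w=8) 1-8(w=8) 2-6(w=4) 3-5(w=6) 4-7(w=1)

step 1: add edge 4-7 (w=1); MST = {4-7(w=1)}
step 2: add edge 0-2 (w=2); MST = {0-2(w=2) 4-7(w=1)}
step 3: add edge 2-6 (w=4); MST = {0-2(w=2) 2-6(w=4) 4-7(w=1)}
step 4: add edge 3-5 (w=6); MST = {0-2(w=2) 2-6(w=4) 3-5(w=6) 4-7(w=1)}
step 5: add edge 1-2 (w=7); MST = {0-2(w=2) 1-2(w=7) 2-6(w=4) 3-5(w=6) 4-7(w=1)}
step 6: add edge 1-3 (w=8); MST = {0-2(w=2) 1-2(w=7) 1-3(w=8) 2-6(w=4) 3-5(w=6) 4-7(w=1)}
step 7: add edge 1-7 (w=8); MST = {0-2(w=2) 1-2(w=7) 1-3(w=8) 1-7(w=8) 2-6(w=4) 3-5(w=6) 4-7(w=1)}
step 8: add edge 1-8 (w=8); MST = {0-2(w=2) 1-2(w=7) 1-3(w=8) 1-7(w=8) 1-8(w=8) 2-6(w=4) 3-5(w=6) 4-7(w=1)}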